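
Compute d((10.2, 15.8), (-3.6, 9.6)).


dx=-13.8, dy=-6.2
d^2 = (-13.8)^2 + (-6.2)^2 = 228.88
d = sqrt(228.88) = 15.1288

15.1288


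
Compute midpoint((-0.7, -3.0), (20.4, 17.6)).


M = (((-0.7)+20.4)/2, ((-3)+17.6)/2)
= (9.85, 7.3)

(9.85, 7.3)


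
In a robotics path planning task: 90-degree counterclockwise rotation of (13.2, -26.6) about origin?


90° CCW: (x,y) -> (-y, x)
(13.2,-26.6) -> (26.6, 13.2)

(26.6, 13.2)


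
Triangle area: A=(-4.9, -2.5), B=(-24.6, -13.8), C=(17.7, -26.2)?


Area = |x_A(y_B-y_C) + x_B(y_C-y_A) + x_C(y_A-y_B)|/2
= |(-60.76) + 583.02 + 200.01|/2
= 722.27/2 = 361.135

361.135


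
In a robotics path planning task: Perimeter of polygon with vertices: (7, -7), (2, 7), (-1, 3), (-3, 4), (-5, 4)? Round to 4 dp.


Sides: (7, -7)->(2, 7): sqrt(221) = 14.866069, (2, 7)->(-1, 3): sqrt(25) = 5, (-1, 3)->(-3, 4): sqrt(5) = 2.236068, (-3, 4)->(-5, 4): sqrt(4) = 2, (-5, 4)->(7, -7): sqrt(265) = 16.278821
Sum = 40.380958
Perimeter = 40.381

40.381


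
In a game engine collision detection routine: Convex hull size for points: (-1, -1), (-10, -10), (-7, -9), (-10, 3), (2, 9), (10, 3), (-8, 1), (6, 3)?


Convex hull vertices (CCW): (-10, -10), (-7, -9), (10, 3), (2, 9), (-10, 3)
Count = 5

5


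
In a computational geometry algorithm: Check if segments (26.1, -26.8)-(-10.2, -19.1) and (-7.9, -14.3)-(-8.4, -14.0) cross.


Cross products: d1=-3.95, d2=3.09, d3=-191.95, d4=-198.99
d1*d2 < 0 and d3*d4 < 0? no

No, they don't intersect


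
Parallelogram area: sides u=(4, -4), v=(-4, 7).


|u x v| = |4*7 - (-4)*(-4)|
= |28 - 16| = 12

12


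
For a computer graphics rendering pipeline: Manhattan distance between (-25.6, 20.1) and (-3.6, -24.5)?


|(-25.6)-(-3.6)| + |20.1-(-24.5)| = 22 + 44.6 = 66.6

66.6


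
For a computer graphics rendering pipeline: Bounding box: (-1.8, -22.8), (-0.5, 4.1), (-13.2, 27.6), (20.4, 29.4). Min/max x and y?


x range: [-13.2, 20.4]
y range: [-22.8, 29.4]
Bounding box: (-13.2,-22.8) to (20.4,29.4)

(-13.2,-22.8) to (20.4,29.4)


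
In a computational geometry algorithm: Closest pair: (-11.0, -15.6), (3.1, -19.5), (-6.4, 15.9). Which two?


d(P0,P1) = 14.6294, d(P0,P2) = 31.8341, d(P1,P2) = 36.6526
Closest: P0 and P1

Closest pair: (-11.0, -15.6) and (3.1, -19.5), distance = 14.6294


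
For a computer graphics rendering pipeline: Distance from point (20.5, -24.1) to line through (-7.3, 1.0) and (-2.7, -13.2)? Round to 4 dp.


|cross product| = 279.3
|line direction| = sqrt(222.8) = 14.9265
Distance = 279.3/sqrt(222.8) = 18.7117

18.7117


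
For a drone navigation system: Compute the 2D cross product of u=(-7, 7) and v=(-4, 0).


u x v = u_x*v_y - u_y*v_x = (-7)*0 - 7*(-4)
= 0 - (-28) = 28

28


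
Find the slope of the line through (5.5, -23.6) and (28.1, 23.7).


slope = (y2-y1)/(x2-x1) = (23.7-(-23.6))/(28.1-5.5) = 47.3/22.6 = 2.0929

2.0929


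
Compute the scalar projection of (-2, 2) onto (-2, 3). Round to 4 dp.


u.v = 10, |v| = sqrt(13) = 3.6056
Scalar projection = u.v / |v| = 10 / sqrt(13) = 2.7735

2.7735


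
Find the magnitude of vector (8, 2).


|u| = sqrt(8^2 + 2^2) = sqrt(68) = 8.2462

8.2462


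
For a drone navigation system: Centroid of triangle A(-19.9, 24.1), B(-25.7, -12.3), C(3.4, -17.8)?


Centroid = ((x_A+x_B+x_C)/3, (y_A+y_B+y_C)/3)
= (((-19.9)+(-25.7)+3.4)/3, (24.1+(-12.3)+(-17.8))/3)
= (-14.0667, -2)

(-14.0667, -2)


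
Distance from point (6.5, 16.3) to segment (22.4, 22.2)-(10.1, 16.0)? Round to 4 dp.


Project P onto AB: t = 1 (clamped to [0,1])
Closest point on segment: (10.1, 16)
Distance: 3.6125

3.6125


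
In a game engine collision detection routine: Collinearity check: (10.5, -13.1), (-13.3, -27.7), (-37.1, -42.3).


Cross product: ((-13.3)-10.5)*((-42.3)-(-13.1)) - ((-27.7)-(-13.1))*((-37.1)-10.5)
= 0

Yes, collinear


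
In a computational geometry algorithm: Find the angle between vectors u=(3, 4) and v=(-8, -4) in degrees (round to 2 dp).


u.v = -40, |u| = sqrt(25) = 5, |v| = sqrt(80) = 8.9443
cos(theta) = u.v/(|u||v|) = -40/sqrt(2000) = -0.894427
theta = acos(-0.894427) = 153.43 degrees

153.43 degrees


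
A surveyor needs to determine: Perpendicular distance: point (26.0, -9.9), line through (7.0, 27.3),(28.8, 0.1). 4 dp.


|cross product| = 294.16
|line direction| = sqrt(1215.08) = 34.858
Distance = 294.16/sqrt(1215.08) = 8.4388

8.4388


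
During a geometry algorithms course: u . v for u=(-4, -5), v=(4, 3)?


u . v = u_x*v_x + u_y*v_y = (-4)*4 + (-5)*3
= (-16) + (-15) = -31

-31


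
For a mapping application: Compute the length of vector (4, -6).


|u| = sqrt(4^2 + (-6)^2) = sqrt(52) = 7.2111

7.2111


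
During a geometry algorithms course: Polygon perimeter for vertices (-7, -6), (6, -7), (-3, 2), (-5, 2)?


Sides: (-7, -6)->(6, -7): sqrt(170) = 13.038405, (6, -7)->(-3, 2): sqrt(162) = 12.727922, (-3, 2)->(-5, 2): sqrt(4) = 2, (-5, 2)->(-7, -6): sqrt(68) = 8.246211
Sum = 36.012538
Perimeter = 36.0125

36.0125


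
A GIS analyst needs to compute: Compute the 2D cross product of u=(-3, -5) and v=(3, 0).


u x v = u_x*v_y - u_y*v_x = (-3)*0 - (-5)*3
= 0 - (-15) = 15

15


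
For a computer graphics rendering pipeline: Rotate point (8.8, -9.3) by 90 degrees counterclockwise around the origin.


90° CCW: (x,y) -> (-y, x)
(8.8,-9.3) -> (9.3, 8.8)

(9.3, 8.8)


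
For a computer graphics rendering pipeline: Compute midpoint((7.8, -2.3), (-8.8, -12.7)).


M = ((7.8+(-8.8))/2, ((-2.3)+(-12.7))/2)
= (-0.5, -7.5)

(-0.5, -7.5)


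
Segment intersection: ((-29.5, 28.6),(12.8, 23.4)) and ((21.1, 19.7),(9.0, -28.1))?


Cross products: d1=-2526.37, d2=-441.51, d3=-113.35, d4=-2198.21
d1*d2 < 0 and d3*d4 < 0? no

No, they don't intersect


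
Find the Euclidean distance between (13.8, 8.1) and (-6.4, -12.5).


dx=-20.2, dy=-20.6
d^2 = (-20.2)^2 + (-20.6)^2 = 832.4
d = sqrt(832.4) = 28.8513

28.8513


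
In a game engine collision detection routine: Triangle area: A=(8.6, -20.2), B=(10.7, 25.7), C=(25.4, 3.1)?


Area = |x_A(y_B-y_C) + x_B(y_C-y_A) + x_C(y_A-y_B)|/2
= |194.36 + 249.31 + (-1165.86)|/2
= 722.19/2 = 361.095

361.095


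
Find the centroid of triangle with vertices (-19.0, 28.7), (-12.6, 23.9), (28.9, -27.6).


Centroid = ((x_A+x_B+x_C)/3, (y_A+y_B+y_C)/3)
= (((-19)+(-12.6)+28.9)/3, (28.7+23.9+(-27.6))/3)
= (-0.9, 8.3333)

(-0.9, 8.3333)


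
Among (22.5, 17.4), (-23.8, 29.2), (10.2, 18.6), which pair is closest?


d(P0,P1) = 47.78, d(P0,P2) = 12.3584, d(P1,P2) = 35.614
Closest: P0 and P2

Closest pair: (22.5, 17.4) and (10.2, 18.6), distance = 12.3584


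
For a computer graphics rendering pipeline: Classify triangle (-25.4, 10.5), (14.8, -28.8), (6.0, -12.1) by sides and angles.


Side lengths squared: AB^2=3160.53, BC^2=356.33, CA^2=1496.72
Sorted: [356.33, 1496.72, 3160.53]
By sides: Scalene, By angles: Obtuse

Scalene, Obtuse


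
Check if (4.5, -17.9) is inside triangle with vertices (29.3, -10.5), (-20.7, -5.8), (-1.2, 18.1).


Cross products: AB x AP = 486.56, BC x BP = -838.23, CA x CP = -934.98
All same sign? no

No, outside


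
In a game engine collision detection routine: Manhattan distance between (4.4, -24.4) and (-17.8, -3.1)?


|4.4-(-17.8)| + |(-24.4)-(-3.1)| = 22.2 + 21.3 = 43.5

43.5


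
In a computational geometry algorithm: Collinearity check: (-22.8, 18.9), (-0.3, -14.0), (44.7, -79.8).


Cross product: ((-0.3)-(-22.8))*((-79.8)-18.9) - ((-14)-18.9)*(44.7-(-22.8))
= 0

Yes, collinear


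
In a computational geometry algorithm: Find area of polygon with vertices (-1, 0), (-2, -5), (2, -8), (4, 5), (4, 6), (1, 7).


Shoelace sum: ((-1)*(-5) - (-2)*0) + ((-2)*(-8) - 2*(-5)) + (2*5 - 4*(-8)) + (4*6 - 4*5) + (4*7 - 1*6) + (1*0 - (-1)*7)
= 106
Area = |106|/2 = 53

53


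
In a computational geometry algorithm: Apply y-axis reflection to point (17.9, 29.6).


Reflection over y-axis: (x,y) -> (-x,y)
(17.9, 29.6) -> (-17.9, 29.6)

(-17.9, 29.6)


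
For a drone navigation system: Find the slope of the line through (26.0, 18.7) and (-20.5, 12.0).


slope = (y2-y1)/(x2-x1) = (12-18.7)/((-20.5)-26) = (-6.7)/(-46.5) = 0.1441

0.1441


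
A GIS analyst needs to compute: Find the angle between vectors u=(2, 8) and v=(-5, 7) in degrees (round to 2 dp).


u.v = 46, |u| = sqrt(68) = 8.2462, |v| = sqrt(74) = 8.6023
cos(theta) = u.v/(|u||v|) = 46/sqrt(5032) = 0.648466
theta = acos(0.648466) = 49.57 degrees

49.57 degrees


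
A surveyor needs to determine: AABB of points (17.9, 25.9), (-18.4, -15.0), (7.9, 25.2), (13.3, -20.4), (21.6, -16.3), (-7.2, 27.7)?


x range: [-18.4, 21.6]
y range: [-20.4, 27.7]
Bounding box: (-18.4,-20.4) to (21.6,27.7)

(-18.4,-20.4) to (21.6,27.7)


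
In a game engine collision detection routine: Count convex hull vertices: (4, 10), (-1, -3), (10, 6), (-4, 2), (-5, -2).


Convex hull vertices (CCW): (-5, -2), (-1, -3), (10, 6), (4, 10), (-4, 2)
Count = 5

5


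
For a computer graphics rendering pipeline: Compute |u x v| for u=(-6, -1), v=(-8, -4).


|u x v| = |(-6)*(-4) - (-1)*(-8)|
= |24 - 8| = 16

16


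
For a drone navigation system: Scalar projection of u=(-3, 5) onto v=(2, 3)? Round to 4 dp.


u.v = 9, |v| = sqrt(13) = 3.6056
Scalar projection = u.v / |v| = 9 / sqrt(13) = 2.4962

2.4962


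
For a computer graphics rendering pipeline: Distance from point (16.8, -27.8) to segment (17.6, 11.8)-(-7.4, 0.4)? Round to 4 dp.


Project P onto AB: t = 0.6245 (clamped to [0,1])
Closest point on segment: (1.9886, 4.6812)
Distance: 35.6988

35.6988


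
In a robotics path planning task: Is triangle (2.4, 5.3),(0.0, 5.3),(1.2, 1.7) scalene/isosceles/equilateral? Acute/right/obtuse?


Side lengths squared: AB^2=5.76, BC^2=14.4, CA^2=14.4
Sorted: [5.76, 14.4, 14.4]
By sides: Isosceles, By angles: Acute

Isosceles, Acute


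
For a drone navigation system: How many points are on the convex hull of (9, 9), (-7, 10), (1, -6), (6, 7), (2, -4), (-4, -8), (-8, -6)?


Convex hull vertices (CCW): (-8, -6), (-4, -8), (1, -6), (9, 9), (-7, 10)
Count = 5

5


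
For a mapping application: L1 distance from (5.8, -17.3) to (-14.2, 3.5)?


|5.8-(-14.2)| + |(-17.3)-3.5| = 20 + 20.8 = 40.8

40.8


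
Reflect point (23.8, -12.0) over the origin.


Reflection over origin: (x,y) -> (-x,-y)
(23.8, -12) -> (-23.8, 12)

(-23.8, 12)


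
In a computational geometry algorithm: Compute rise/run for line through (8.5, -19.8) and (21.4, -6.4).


slope = (y2-y1)/(x2-x1) = ((-6.4)-(-19.8))/(21.4-8.5) = 13.4/12.9 = 1.0388

1.0388


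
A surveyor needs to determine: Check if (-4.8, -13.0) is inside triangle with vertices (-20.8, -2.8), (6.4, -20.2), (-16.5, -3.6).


Cross products: AB x AP = 0.96, BC x BP = 21.04, CA x CP = 31.06
All same sign? yes

Yes, inside


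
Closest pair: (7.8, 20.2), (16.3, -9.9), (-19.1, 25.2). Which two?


d(P0,P1) = 31.2771, d(P0,P2) = 27.3607, d(P1,P2) = 49.8515
Closest: P0 and P2

Closest pair: (7.8, 20.2) and (-19.1, 25.2), distance = 27.3607


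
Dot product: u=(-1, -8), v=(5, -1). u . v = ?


u . v = u_x*v_x + u_y*v_y = (-1)*5 + (-8)*(-1)
= (-5) + 8 = 3

3


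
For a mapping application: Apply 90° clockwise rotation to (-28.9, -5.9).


90° CW: (x,y) -> (y, -x)
(-28.9,-5.9) -> (-5.9, 28.9)

(-5.9, 28.9)


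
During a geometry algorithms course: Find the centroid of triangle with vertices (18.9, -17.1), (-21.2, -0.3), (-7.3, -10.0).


Centroid = ((x_A+x_B+x_C)/3, (y_A+y_B+y_C)/3)
= ((18.9+(-21.2)+(-7.3))/3, ((-17.1)+(-0.3)+(-10))/3)
= (-3.2, -9.1333)

(-3.2, -9.1333)


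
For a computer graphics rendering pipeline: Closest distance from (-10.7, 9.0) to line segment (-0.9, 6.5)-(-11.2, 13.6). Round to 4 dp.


Project P onto AB: t = 0.7584 (clamped to [0,1])
Closest point on segment: (-8.7115, 11.8847)
Distance: 3.5036

3.5036


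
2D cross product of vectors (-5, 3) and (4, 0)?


u x v = u_x*v_y - u_y*v_x = (-5)*0 - 3*4
= 0 - 12 = -12

-12


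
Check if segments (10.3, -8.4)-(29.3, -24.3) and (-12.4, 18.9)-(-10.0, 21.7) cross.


Cross products: d1=-129.08, d2=-220.44, d3=157.77, d4=249.13
d1*d2 < 0 and d3*d4 < 0? no

No, they don't intersect


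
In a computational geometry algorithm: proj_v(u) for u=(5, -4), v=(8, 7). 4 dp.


u.v = 12, |v| = sqrt(113) = 10.6301
Scalar projection = u.v / |v| = 12 / sqrt(113) = 1.1289

1.1289


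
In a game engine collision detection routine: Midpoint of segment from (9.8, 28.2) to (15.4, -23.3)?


M = ((9.8+15.4)/2, (28.2+(-23.3))/2)
= (12.6, 2.45)

(12.6, 2.45)


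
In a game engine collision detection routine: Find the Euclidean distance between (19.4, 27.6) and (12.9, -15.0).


dx=-6.5, dy=-42.6
d^2 = (-6.5)^2 + (-42.6)^2 = 1857.01
d = sqrt(1857.01) = 43.093

43.093


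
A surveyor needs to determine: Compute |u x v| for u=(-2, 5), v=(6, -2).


|u x v| = |(-2)*(-2) - 5*6|
= |4 - 30| = 26

26


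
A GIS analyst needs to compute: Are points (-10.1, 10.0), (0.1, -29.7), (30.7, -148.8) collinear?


Cross product: (0.1-(-10.1))*((-148.8)-10) - ((-29.7)-10)*(30.7-(-10.1))
= 0

Yes, collinear


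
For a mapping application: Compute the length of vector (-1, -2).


|u| = sqrt((-1)^2 + (-2)^2) = sqrt(5) = 2.2361

2.2361


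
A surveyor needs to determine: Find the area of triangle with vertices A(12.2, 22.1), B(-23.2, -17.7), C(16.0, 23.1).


Area = |x_A(y_B-y_C) + x_B(y_C-y_A) + x_C(y_A-y_B)|/2
= |(-497.76) + (-23.2) + 636.8|/2
= 115.84/2 = 57.92

57.92


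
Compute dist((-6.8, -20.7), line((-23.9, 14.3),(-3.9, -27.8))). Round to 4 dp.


|cross product| = 19.91
|line direction| = sqrt(2172.41) = 46.6091
Distance = 19.91/sqrt(2172.41) = 0.4272

0.4272


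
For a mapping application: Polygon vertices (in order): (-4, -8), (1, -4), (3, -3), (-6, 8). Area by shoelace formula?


Shoelace sum: ((-4)*(-4) - 1*(-8)) + (1*(-3) - 3*(-4)) + (3*8 - (-6)*(-3)) + ((-6)*(-8) - (-4)*8)
= 119
Area = |119|/2 = 59.5

59.5


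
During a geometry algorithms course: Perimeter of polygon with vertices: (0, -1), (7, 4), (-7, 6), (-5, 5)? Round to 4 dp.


Sides: (0, -1)->(7, 4): sqrt(74) = 8.602325, (7, 4)->(-7, 6): sqrt(200) = 14.142136, (-7, 6)->(-5, 5): sqrt(5) = 2.236068, (-5, 5)->(0, -1): sqrt(61) = 7.81025
Sum = 32.790779
Perimeter = 32.7908

32.7908


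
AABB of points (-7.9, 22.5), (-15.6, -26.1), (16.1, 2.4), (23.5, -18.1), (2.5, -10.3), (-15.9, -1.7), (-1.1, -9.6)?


x range: [-15.9, 23.5]
y range: [-26.1, 22.5]
Bounding box: (-15.9,-26.1) to (23.5,22.5)

(-15.9,-26.1) to (23.5,22.5)


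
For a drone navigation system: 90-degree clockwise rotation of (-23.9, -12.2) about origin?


90° CW: (x,y) -> (y, -x)
(-23.9,-12.2) -> (-12.2, 23.9)

(-12.2, 23.9)


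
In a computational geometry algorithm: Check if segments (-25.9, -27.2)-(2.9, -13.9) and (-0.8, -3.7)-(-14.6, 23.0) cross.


Cross products: d1=994.47, d2=41.97, d3=342.97, d4=1295.47
d1*d2 < 0 and d3*d4 < 0? no

No, they don't intersect


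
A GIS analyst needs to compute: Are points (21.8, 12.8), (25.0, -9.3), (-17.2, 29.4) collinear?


Cross product: (25-21.8)*(29.4-12.8) - ((-9.3)-12.8)*((-17.2)-21.8)
= -808.78

No, not collinear


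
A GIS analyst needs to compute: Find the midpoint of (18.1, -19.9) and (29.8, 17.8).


M = ((18.1+29.8)/2, ((-19.9)+17.8)/2)
= (23.95, -1.05)

(23.95, -1.05)


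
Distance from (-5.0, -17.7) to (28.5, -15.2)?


dx=33.5, dy=2.5
d^2 = 33.5^2 + 2.5^2 = 1128.5
d = sqrt(1128.5) = 33.5932

33.5932


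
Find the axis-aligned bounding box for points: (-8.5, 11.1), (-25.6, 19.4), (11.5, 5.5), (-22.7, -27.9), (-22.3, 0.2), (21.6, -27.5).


x range: [-25.6, 21.6]
y range: [-27.9, 19.4]
Bounding box: (-25.6,-27.9) to (21.6,19.4)

(-25.6,-27.9) to (21.6,19.4)


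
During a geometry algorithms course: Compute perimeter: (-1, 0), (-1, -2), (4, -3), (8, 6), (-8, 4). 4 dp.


Sides: (-1, 0)->(-1, -2): sqrt(4) = 2, (-1, -2)->(4, -3): sqrt(26) = 5.09902, (4, -3)->(8, 6): sqrt(97) = 9.848858, (8, 6)->(-8, 4): sqrt(260) = 16.124515, (-8, 4)->(-1, 0): sqrt(65) = 8.062258
Sum = 41.134651
Perimeter = 41.1347

41.1347


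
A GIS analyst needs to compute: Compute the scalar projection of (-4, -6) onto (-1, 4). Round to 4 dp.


u.v = -20, |v| = sqrt(17) = 4.1231
Scalar projection = u.v / |v| = -20 / sqrt(17) = -4.8507

-4.8507


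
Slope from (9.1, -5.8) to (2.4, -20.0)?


slope = (y2-y1)/(x2-x1) = ((-20)-(-5.8))/(2.4-9.1) = (-14.2)/(-6.7) = 2.1194

2.1194


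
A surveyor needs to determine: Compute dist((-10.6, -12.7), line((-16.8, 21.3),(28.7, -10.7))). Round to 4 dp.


|cross product| = 1348.6
|line direction| = sqrt(3094.25) = 55.626
Distance = 1348.6/sqrt(3094.25) = 24.2441

24.2441


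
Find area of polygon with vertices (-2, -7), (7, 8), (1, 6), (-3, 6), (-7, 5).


Shoelace sum: ((-2)*8 - 7*(-7)) + (7*6 - 1*8) + (1*6 - (-3)*6) + ((-3)*5 - (-7)*6) + ((-7)*(-7) - (-2)*5)
= 177
Area = |177|/2 = 88.5

88.5


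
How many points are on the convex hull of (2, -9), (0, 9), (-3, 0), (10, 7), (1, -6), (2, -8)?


Convex hull vertices (CCW): (-3, 0), (2, -9), (10, 7), (0, 9)
Count = 4

4


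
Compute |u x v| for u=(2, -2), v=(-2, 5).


|u x v| = |2*5 - (-2)*(-2)|
= |10 - 4| = 6

6


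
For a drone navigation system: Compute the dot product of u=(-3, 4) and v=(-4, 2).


u . v = u_x*v_x + u_y*v_y = (-3)*(-4) + 4*2
= 12 + 8 = 20

20


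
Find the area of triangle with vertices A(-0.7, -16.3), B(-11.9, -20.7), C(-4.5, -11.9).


Area = |x_A(y_B-y_C) + x_B(y_C-y_A) + x_C(y_A-y_B)|/2
= |6.16 + (-52.36) + (-19.8)|/2
= 66/2 = 33

33


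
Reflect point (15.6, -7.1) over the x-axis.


Reflection over x-axis: (x,y) -> (x,-y)
(15.6, -7.1) -> (15.6, 7.1)

(15.6, 7.1)


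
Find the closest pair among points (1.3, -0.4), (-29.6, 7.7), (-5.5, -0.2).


d(P0,P1) = 31.944, d(P0,P2) = 6.8029, d(P1,P2) = 25.3618
Closest: P0 and P2

Closest pair: (1.3, -0.4) and (-5.5, -0.2), distance = 6.8029


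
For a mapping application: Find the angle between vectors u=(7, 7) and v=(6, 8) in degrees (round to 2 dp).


u.v = 98, |u| = sqrt(98) = 9.8995, |v| = sqrt(100) = 10
cos(theta) = u.v/(|u||v|) = 98/sqrt(9800) = 0.989949
theta = acos(0.989949) = 8.13 degrees

8.13 degrees


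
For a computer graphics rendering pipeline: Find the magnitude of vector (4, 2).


|u| = sqrt(4^2 + 2^2) = sqrt(20) = 4.4721

4.4721


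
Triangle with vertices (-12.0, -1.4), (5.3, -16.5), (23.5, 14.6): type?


Side lengths squared: AB^2=527.3, BC^2=1298.45, CA^2=1516.25
Sorted: [527.3, 1298.45, 1516.25]
By sides: Scalene, By angles: Acute

Scalene, Acute


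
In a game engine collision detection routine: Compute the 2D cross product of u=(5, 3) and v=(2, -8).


u x v = u_x*v_y - u_y*v_x = 5*(-8) - 3*2
= (-40) - 6 = -46

-46


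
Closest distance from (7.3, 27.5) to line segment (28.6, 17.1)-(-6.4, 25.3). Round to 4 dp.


Project P onto AB: t = 0.6429 (clamped to [0,1])
Closest point on segment: (6.0985, 22.3718)
Distance: 5.2671

5.2671


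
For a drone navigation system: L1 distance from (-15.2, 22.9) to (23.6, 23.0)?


|(-15.2)-23.6| + |22.9-23| = 38.8 + 0.1 = 38.9

38.9


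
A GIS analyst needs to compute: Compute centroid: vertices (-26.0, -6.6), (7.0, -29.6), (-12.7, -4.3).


Centroid = ((x_A+x_B+x_C)/3, (y_A+y_B+y_C)/3)
= (((-26)+7+(-12.7))/3, ((-6.6)+(-29.6)+(-4.3))/3)
= (-10.5667, -13.5)

(-10.5667, -13.5)


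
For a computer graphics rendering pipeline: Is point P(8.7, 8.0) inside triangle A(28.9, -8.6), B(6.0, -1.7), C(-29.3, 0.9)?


Cross products: AB x AP = -240.76, BC x BP = -349.43, CA x CP = 774.22
All same sign? no

No, outside


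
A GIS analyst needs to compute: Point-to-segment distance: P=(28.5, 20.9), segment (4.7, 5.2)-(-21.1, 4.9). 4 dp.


Project P onto AB: t = 0 (clamped to [0,1])
Closest point on segment: (4.7, 5.2)
Distance: 28.5119

28.5119


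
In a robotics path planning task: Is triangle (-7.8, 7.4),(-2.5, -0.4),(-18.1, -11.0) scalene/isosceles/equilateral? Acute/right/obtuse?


Side lengths squared: AB^2=88.93, BC^2=355.72, CA^2=444.65
Sorted: [88.93, 355.72, 444.65]
By sides: Scalene, By angles: Right

Scalene, Right


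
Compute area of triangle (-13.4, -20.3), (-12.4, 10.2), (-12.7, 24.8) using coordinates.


Area = |x_A(y_B-y_C) + x_B(y_C-y_A) + x_C(y_A-y_B)|/2
= |195.64 + (-559.24) + 387.35|/2
= 23.75/2 = 11.875

11.875


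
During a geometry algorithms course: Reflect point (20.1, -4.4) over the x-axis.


Reflection over x-axis: (x,y) -> (x,-y)
(20.1, -4.4) -> (20.1, 4.4)

(20.1, 4.4)


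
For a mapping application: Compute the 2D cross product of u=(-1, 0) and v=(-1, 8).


u x v = u_x*v_y - u_y*v_x = (-1)*8 - 0*(-1)
= (-8) - 0 = -8

-8


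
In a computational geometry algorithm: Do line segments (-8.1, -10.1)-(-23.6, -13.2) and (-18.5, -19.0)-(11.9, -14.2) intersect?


Cross products: d1=220.64, d2=200.8, d3=105.71, d4=125.55
d1*d2 < 0 and d3*d4 < 0? no

No, they don't intersect


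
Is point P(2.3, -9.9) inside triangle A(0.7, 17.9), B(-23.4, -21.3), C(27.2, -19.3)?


Cross products: AB x AP = 732.7, BC x BP = 525.44, CA x CP = 677.18
All same sign? yes

Yes, inside


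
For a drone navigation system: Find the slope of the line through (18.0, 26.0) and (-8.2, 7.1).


slope = (y2-y1)/(x2-x1) = (7.1-26)/((-8.2)-18) = (-18.9)/(-26.2) = 0.7214

0.7214


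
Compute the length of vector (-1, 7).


|u| = sqrt((-1)^2 + 7^2) = sqrt(50) = 7.0711

7.0711


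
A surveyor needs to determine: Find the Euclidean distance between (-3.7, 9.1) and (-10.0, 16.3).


dx=-6.3, dy=7.2
d^2 = (-6.3)^2 + 7.2^2 = 91.53
d = sqrt(91.53) = 9.5671

9.5671


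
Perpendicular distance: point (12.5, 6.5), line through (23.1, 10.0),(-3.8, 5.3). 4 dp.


|cross product| = 44.33
|line direction| = sqrt(745.7) = 27.3075
Distance = 44.33/sqrt(745.7) = 1.6234

1.6234


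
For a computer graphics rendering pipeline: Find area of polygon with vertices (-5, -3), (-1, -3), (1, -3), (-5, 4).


Shoelace sum: ((-5)*(-3) - (-1)*(-3)) + ((-1)*(-3) - 1*(-3)) + (1*4 - (-5)*(-3)) + ((-5)*(-3) - (-5)*4)
= 42
Area = |42|/2 = 21

21


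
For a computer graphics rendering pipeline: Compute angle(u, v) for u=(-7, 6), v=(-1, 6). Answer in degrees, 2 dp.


u.v = 43, |u| = sqrt(85) = 9.2195, |v| = sqrt(37) = 6.0828
cos(theta) = u.v/(|u||v|) = 43/sqrt(3145) = 0.766758
theta = acos(0.766758) = 39.94 degrees

39.94 degrees


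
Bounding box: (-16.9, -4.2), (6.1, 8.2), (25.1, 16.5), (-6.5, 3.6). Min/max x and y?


x range: [-16.9, 25.1]
y range: [-4.2, 16.5]
Bounding box: (-16.9,-4.2) to (25.1,16.5)

(-16.9,-4.2) to (25.1,16.5)


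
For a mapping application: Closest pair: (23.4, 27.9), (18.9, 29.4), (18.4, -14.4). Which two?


d(P0,P1) = 4.7434, d(P0,P2) = 42.5945, d(P1,P2) = 43.8029
Closest: P0 and P1

Closest pair: (23.4, 27.9) and (18.9, 29.4), distance = 4.7434


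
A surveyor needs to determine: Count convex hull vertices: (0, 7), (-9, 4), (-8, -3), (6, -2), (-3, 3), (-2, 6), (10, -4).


Convex hull vertices (CCW): (-9, 4), (-8, -3), (10, -4), (0, 7)
Count = 4

4


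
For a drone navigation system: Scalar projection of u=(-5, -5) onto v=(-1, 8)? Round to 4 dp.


u.v = -35, |v| = sqrt(65) = 8.0623
Scalar projection = u.v / |v| = -35 / sqrt(65) = -4.3412

-4.3412


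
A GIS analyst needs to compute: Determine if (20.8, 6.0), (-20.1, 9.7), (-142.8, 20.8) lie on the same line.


Cross product: ((-20.1)-20.8)*(20.8-6) - (9.7-6)*((-142.8)-20.8)
= 0

Yes, collinear


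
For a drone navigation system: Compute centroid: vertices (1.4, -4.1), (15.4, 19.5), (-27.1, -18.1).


Centroid = ((x_A+x_B+x_C)/3, (y_A+y_B+y_C)/3)
= ((1.4+15.4+(-27.1))/3, ((-4.1)+19.5+(-18.1))/3)
= (-3.4333, -0.9)

(-3.4333, -0.9)


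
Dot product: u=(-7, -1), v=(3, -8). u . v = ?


u . v = u_x*v_x + u_y*v_y = (-7)*3 + (-1)*(-8)
= (-21) + 8 = -13

-13


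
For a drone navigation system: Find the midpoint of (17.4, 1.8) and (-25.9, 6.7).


M = ((17.4+(-25.9))/2, (1.8+6.7)/2)
= (-4.25, 4.25)

(-4.25, 4.25)


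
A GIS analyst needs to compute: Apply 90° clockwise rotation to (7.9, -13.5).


90° CW: (x,y) -> (y, -x)
(7.9,-13.5) -> (-13.5, -7.9)

(-13.5, -7.9)


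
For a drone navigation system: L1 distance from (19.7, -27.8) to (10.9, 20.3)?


|19.7-10.9| + |(-27.8)-20.3| = 8.8 + 48.1 = 56.9

56.9


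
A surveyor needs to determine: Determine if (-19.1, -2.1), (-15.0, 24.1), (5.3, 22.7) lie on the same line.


Cross product: ((-15)-(-19.1))*(22.7-(-2.1)) - (24.1-(-2.1))*(5.3-(-19.1))
= -537.6

No, not collinear


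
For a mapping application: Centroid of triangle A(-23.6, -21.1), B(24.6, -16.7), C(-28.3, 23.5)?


Centroid = ((x_A+x_B+x_C)/3, (y_A+y_B+y_C)/3)
= (((-23.6)+24.6+(-28.3))/3, ((-21.1)+(-16.7)+23.5)/3)
= (-9.1, -4.7667)

(-9.1, -4.7667)


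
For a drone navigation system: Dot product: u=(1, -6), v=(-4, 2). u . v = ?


u . v = u_x*v_x + u_y*v_y = 1*(-4) + (-6)*2
= (-4) + (-12) = -16

-16


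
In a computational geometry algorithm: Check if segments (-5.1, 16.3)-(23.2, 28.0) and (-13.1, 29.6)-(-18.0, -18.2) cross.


Cross products: d1=447.57, d2=1742.98, d3=469.99, d4=-825.42
d1*d2 < 0 and d3*d4 < 0? no

No, they don't intersect


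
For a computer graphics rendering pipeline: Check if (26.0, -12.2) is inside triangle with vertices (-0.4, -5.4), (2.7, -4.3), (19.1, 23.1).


Cross products: AB x AP = -50.12, BC x BP = -767.98, CA x CP = 885
All same sign? no

No, outside


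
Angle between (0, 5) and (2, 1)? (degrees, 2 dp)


u.v = 5, |u| = sqrt(25) = 5, |v| = sqrt(5) = 2.2361
cos(theta) = u.v/(|u||v|) = 5/sqrt(125) = 0.447214
theta = acos(0.447214) = 63.43 degrees

63.43 degrees


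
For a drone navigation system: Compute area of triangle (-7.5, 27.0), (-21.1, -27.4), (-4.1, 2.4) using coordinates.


Area = |x_A(y_B-y_C) + x_B(y_C-y_A) + x_C(y_A-y_B)|/2
= |223.5 + 519.06 + (-223.04)|/2
= 519.52/2 = 259.76

259.76


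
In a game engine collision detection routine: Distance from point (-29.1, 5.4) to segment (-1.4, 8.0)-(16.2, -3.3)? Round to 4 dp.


Project P onto AB: t = 0 (clamped to [0,1])
Closest point on segment: (-1.4, 8)
Distance: 27.8218

27.8218


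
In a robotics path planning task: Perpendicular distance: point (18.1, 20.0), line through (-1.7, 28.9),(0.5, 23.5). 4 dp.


|cross product| = 87.34
|line direction| = sqrt(34) = 5.831
Distance = 87.34/sqrt(34) = 14.9787

14.9787


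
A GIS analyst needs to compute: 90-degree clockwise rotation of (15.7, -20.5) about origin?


90° CW: (x,y) -> (y, -x)
(15.7,-20.5) -> (-20.5, -15.7)

(-20.5, -15.7)


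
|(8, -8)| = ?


|u| = sqrt(8^2 + (-8)^2) = sqrt(128) = 11.3137

11.3137


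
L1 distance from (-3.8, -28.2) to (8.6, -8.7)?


|(-3.8)-8.6| + |(-28.2)-(-8.7)| = 12.4 + 19.5 = 31.9

31.9


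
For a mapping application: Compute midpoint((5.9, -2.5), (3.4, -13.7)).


M = ((5.9+3.4)/2, ((-2.5)+(-13.7))/2)
= (4.65, -8.1)

(4.65, -8.1)


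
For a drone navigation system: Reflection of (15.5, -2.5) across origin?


Reflection over origin: (x,y) -> (-x,-y)
(15.5, -2.5) -> (-15.5, 2.5)

(-15.5, 2.5)


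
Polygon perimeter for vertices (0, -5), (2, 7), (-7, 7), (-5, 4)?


Sides: (0, -5)->(2, 7): sqrt(148) = 12.165525, (2, 7)->(-7, 7): sqrt(81) = 9, (-7, 7)->(-5, 4): sqrt(13) = 3.605551, (-5, 4)->(0, -5): sqrt(106) = 10.29563
Sum = 35.066706
Perimeter = 35.0667

35.0667


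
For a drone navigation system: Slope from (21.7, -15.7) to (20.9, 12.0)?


slope = (y2-y1)/(x2-x1) = (12-(-15.7))/(20.9-21.7) = 27.7/(-0.8) = -34.625

-34.625


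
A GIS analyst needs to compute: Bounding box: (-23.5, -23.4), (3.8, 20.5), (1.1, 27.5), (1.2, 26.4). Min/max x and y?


x range: [-23.5, 3.8]
y range: [-23.4, 27.5]
Bounding box: (-23.5,-23.4) to (3.8,27.5)

(-23.5,-23.4) to (3.8,27.5)


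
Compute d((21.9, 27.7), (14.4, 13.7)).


dx=-7.5, dy=-14
d^2 = (-7.5)^2 + (-14)^2 = 252.25
d = sqrt(252.25) = 15.8824

15.8824


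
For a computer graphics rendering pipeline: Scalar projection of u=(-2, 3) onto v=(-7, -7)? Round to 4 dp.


u.v = -7, |v| = sqrt(98) = 9.8995
Scalar projection = u.v / |v| = -7 / sqrt(98) = -0.7071

-0.7071


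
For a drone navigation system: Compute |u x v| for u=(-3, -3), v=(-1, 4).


|u x v| = |(-3)*4 - (-3)*(-1)|
= |(-12) - 3| = 15

15


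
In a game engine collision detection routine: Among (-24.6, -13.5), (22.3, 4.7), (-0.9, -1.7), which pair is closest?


d(P0,P1) = 50.3076, d(P0,P2) = 26.4751, d(P1,P2) = 24.0666
Closest: P1 and P2

Closest pair: (22.3, 4.7) and (-0.9, -1.7), distance = 24.0666


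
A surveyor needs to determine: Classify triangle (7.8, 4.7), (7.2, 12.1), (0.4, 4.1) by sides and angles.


Side lengths squared: AB^2=55.12, BC^2=110.24, CA^2=55.12
Sorted: [55.12, 55.12, 110.24]
By sides: Isosceles, By angles: Right

Isosceles, Right


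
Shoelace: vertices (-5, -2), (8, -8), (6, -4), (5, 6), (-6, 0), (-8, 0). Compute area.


Shoelace sum: ((-5)*(-8) - 8*(-2)) + (8*(-4) - 6*(-8)) + (6*6 - 5*(-4)) + (5*0 - (-6)*6) + ((-6)*0 - (-8)*0) + ((-8)*(-2) - (-5)*0)
= 180
Area = |180|/2 = 90

90


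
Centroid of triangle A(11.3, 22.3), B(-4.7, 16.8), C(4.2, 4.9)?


Centroid = ((x_A+x_B+x_C)/3, (y_A+y_B+y_C)/3)
= ((11.3+(-4.7)+4.2)/3, (22.3+16.8+4.9)/3)
= (3.6, 14.6667)

(3.6, 14.6667)


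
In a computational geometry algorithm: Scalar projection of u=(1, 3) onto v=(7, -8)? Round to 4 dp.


u.v = -17, |v| = sqrt(113) = 10.6301
Scalar projection = u.v / |v| = -17 / sqrt(113) = -1.5992

-1.5992


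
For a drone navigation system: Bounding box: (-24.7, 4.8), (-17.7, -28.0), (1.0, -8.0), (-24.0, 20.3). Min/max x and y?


x range: [-24.7, 1]
y range: [-28, 20.3]
Bounding box: (-24.7,-28) to (1,20.3)

(-24.7,-28) to (1,20.3)


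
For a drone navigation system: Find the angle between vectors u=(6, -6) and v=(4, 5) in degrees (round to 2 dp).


u.v = -6, |u| = sqrt(72) = 8.4853, |v| = sqrt(41) = 6.4031
cos(theta) = u.v/(|u||v|) = -6/sqrt(2952) = -0.110432
theta = acos(-0.110432) = 96.34 degrees

96.34 degrees


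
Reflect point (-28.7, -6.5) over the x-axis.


Reflection over x-axis: (x,y) -> (x,-y)
(-28.7, -6.5) -> (-28.7, 6.5)

(-28.7, 6.5)


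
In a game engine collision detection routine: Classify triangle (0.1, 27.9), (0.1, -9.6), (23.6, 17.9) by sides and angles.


Side lengths squared: AB^2=1406.25, BC^2=1308.5, CA^2=652.25
Sorted: [652.25, 1308.5, 1406.25]
By sides: Scalene, By angles: Acute

Scalene, Acute


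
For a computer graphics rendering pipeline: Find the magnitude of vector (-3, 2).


|u| = sqrt((-3)^2 + 2^2) = sqrt(13) = 3.6056

3.6056


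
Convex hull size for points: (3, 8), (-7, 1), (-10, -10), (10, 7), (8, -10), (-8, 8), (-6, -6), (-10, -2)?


Convex hull vertices (CCW): (-10, -10), (8, -10), (10, 7), (3, 8), (-8, 8), (-10, -2)
Count = 6

6


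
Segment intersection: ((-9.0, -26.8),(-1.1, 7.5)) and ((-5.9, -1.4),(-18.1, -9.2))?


Cross products: d1=285.7, d2=-71.14, d3=94.33, d4=451.17
d1*d2 < 0 and d3*d4 < 0? no

No, they don't intersect


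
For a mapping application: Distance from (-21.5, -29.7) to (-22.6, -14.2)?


dx=-1.1, dy=15.5
d^2 = (-1.1)^2 + 15.5^2 = 241.46
d = sqrt(241.46) = 15.539

15.539


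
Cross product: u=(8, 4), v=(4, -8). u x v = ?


u x v = u_x*v_y - u_y*v_x = 8*(-8) - 4*4
= (-64) - 16 = -80

-80


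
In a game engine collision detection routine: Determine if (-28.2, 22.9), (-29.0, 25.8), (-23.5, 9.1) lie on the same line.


Cross product: ((-29)-(-28.2))*(9.1-22.9) - (25.8-22.9)*((-23.5)-(-28.2))
= -2.59

No, not collinear


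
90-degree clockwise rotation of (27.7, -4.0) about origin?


90° CW: (x,y) -> (y, -x)
(27.7,-4) -> (-4, -27.7)

(-4, -27.7)


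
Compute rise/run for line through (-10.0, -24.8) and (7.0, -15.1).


slope = (y2-y1)/(x2-x1) = ((-15.1)-(-24.8))/(7-(-10)) = 9.7/17 = 0.5706

0.5706


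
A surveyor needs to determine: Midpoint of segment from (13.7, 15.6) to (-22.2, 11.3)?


M = ((13.7+(-22.2))/2, (15.6+11.3)/2)
= (-4.25, 13.45)

(-4.25, 13.45)


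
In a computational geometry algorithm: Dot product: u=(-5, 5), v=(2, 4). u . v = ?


u . v = u_x*v_x + u_y*v_y = (-5)*2 + 5*4
= (-10) + 20 = 10

10


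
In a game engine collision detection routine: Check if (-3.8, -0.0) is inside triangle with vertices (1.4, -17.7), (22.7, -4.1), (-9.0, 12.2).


Cross products: AB x AP = 447.73, BC x BP = 301.98, CA x CP = 28.6
All same sign? yes

Yes, inside


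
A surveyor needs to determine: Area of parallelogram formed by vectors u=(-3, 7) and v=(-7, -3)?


|u x v| = |(-3)*(-3) - 7*(-7)|
= |9 - (-49)| = 58

58


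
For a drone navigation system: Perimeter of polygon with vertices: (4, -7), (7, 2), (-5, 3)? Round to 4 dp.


Sides: (4, -7)->(7, 2): sqrt(90) = 9.486833, (7, 2)->(-5, 3): sqrt(145) = 12.041595, (-5, 3)->(4, -7): sqrt(181) = 13.453624
Sum = 34.982052
Perimeter = 34.9821

34.9821


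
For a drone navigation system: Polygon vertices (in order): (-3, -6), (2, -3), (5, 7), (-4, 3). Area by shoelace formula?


Shoelace sum: ((-3)*(-3) - 2*(-6)) + (2*7 - 5*(-3)) + (5*3 - (-4)*7) + ((-4)*(-6) - (-3)*3)
= 126
Area = |126|/2 = 63

63


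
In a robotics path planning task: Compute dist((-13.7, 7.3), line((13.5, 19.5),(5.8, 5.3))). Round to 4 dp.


|cross product| = 292.3
|line direction| = sqrt(260.93) = 16.1533
Distance = 292.3/sqrt(260.93) = 18.0953

18.0953


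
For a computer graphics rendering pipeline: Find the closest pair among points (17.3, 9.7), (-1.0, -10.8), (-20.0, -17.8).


d(P0,P1) = 27.4798, d(P0,P2) = 46.3416, d(P1,P2) = 20.2485
Closest: P1 and P2

Closest pair: (-1.0, -10.8) and (-20.0, -17.8), distance = 20.2485


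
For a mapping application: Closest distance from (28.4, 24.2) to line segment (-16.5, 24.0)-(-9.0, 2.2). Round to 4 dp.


Project P onto AB: t = 0.6254 (clamped to [0,1])
Closest point on segment: (-11.8096, 10.3664)
Distance: 42.5226

42.5226


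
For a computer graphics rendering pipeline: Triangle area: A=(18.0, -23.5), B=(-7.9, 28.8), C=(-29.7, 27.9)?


Area = |x_A(y_B-y_C) + x_B(y_C-y_A) + x_C(y_A-y_B)|/2
= |16.2 + (-406.06) + 1553.31|/2
= 1163.45/2 = 581.725

581.725


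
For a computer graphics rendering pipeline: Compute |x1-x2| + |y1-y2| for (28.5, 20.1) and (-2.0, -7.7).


|28.5-(-2)| + |20.1-(-7.7)| = 30.5 + 27.8 = 58.3

58.3


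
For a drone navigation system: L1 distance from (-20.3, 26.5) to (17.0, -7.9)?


|(-20.3)-17| + |26.5-(-7.9)| = 37.3 + 34.4 = 71.7

71.7


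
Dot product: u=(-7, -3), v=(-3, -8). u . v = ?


u . v = u_x*v_x + u_y*v_y = (-7)*(-3) + (-3)*(-8)
= 21 + 24 = 45

45


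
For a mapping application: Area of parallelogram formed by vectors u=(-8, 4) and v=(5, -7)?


|u x v| = |(-8)*(-7) - 4*5|
= |56 - 20| = 36

36


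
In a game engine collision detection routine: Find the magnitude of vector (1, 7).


|u| = sqrt(1^2 + 7^2) = sqrt(50) = 7.0711

7.0711


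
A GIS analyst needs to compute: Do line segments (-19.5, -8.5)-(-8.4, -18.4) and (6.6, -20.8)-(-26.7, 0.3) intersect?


Cross products: d1=141.12, d2=236.58, d3=121.86, d4=26.4
d1*d2 < 0 and d3*d4 < 0? no

No, they don't intersect


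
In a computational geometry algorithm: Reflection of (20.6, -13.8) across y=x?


Reflection over y=x: (x,y) -> (y,x)
(20.6, -13.8) -> (-13.8, 20.6)

(-13.8, 20.6)


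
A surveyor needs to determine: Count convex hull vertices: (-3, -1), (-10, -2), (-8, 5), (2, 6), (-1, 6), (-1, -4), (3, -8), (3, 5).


Convex hull vertices (CCW): (-10, -2), (3, -8), (3, 5), (2, 6), (-1, 6), (-8, 5)
Count = 6

6


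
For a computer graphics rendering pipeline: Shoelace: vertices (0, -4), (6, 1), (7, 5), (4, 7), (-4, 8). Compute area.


Shoelace sum: (0*1 - 6*(-4)) + (6*5 - 7*1) + (7*7 - 4*5) + (4*8 - (-4)*7) + ((-4)*(-4) - 0*8)
= 152
Area = |152|/2 = 76

76


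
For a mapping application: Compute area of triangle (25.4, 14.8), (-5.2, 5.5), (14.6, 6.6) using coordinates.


Area = |x_A(y_B-y_C) + x_B(y_C-y_A) + x_C(y_A-y_B)|/2
= |(-27.94) + 42.64 + 135.78|/2
= 150.48/2 = 75.24

75.24


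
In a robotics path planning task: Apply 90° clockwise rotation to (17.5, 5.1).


90° CW: (x,y) -> (y, -x)
(17.5,5.1) -> (5.1, -17.5)

(5.1, -17.5)


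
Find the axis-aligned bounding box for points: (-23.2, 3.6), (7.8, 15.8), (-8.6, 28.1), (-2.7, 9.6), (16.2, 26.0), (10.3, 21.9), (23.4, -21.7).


x range: [-23.2, 23.4]
y range: [-21.7, 28.1]
Bounding box: (-23.2,-21.7) to (23.4,28.1)

(-23.2,-21.7) to (23.4,28.1)


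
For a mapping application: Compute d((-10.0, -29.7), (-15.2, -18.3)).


dx=-5.2, dy=11.4
d^2 = (-5.2)^2 + 11.4^2 = 157
d = sqrt(157) = 12.53

12.53


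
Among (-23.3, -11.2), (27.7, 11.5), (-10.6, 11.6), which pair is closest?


d(P0,P1) = 55.8237, d(P0,P2) = 26.0985, d(P1,P2) = 38.3001
Closest: P0 and P2

Closest pair: (-23.3, -11.2) and (-10.6, 11.6), distance = 26.0985


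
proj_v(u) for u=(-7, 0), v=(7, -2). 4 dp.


u.v = -49, |v| = sqrt(53) = 7.2801
Scalar projection = u.v / |v| = -49 / sqrt(53) = -6.7307

-6.7307


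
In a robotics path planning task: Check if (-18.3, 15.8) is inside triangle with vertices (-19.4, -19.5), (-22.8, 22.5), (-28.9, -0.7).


Cross products: AB x AP = -166.22, BC x BP = 145.27, CA x CP = 356.03
All same sign? no

No, outside


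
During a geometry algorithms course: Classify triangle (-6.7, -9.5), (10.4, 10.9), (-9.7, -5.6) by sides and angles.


Side lengths squared: AB^2=708.57, BC^2=676.26, CA^2=24.21
Sorted: [24.21, 676.26, 708.57]
By sides: Scalene, By angles: Obtuse

Scalene, Obtuse


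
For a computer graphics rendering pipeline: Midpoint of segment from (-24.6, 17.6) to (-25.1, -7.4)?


M = (((-24.6)+(-25.1))/2, (17.6+(-7.4))/2)
= (-24.85, 5.1)

(-24.85, 5.1)


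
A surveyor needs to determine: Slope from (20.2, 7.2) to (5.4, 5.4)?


slope = (y2-y1)/(x2-x1) = (5.4-7.2)/(5.4-20.2) = (-1.8)/(-14.8) = 0.1216

0.1216


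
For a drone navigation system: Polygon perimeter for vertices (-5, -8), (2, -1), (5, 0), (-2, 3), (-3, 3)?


Sides: (-5, -8)->(2, -1): sqrt(98) = 9.899495, (2, -1)->(5, 0): sqrt(10) = 3.162278, (5, 0)->(-2, 3): sqrt(58) = 7.615773, (-2, 3)->(-3, 3): sqrt(1) = 1, (-3, 3)->(-5, -8): sqrt(125) = 11.18034
Sum = 32.857886
Perimeter = 32.8579

32.8579


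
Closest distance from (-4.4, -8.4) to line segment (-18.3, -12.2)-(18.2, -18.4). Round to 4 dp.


Project P onto AB: t = 0.353 (clamped to [0,1])
Closest point on segment: (-5.4172, -14.3883)
Distance: 6.0741

6.0741


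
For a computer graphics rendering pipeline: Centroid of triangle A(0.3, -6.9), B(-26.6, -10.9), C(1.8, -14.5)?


Centroid = ((x_A+x_B+x_C)/3, (y_A+y_B+y_C)/3)
= ((0.3+(-26.6)+1.8)/3, ((-6.9)+(-10.9)+(-14.5))/3)
= (-8.1667, -10.7667)

(-8.1667, -10.7667)


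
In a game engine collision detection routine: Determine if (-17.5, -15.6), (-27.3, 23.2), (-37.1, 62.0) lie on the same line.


Cross product: ((-27.3)-(-17.5))*(62-(-15.6)) - (23.2-(-15.6))*((-37.1)-(-17.5))
= 0

Yes, collinear


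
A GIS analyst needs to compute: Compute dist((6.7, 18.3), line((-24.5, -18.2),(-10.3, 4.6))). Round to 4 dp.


|cross product| = 193.06
|line direction| = sqrt(721.48) = 26.8604
Distance = 193.06/sqrt(721.48) = 7.1875

7.1875


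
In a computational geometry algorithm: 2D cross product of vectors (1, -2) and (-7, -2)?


u x v = u_x*v_y - u_y*v_x = 1*(-2) - (-2)*(-7)
= (-2) - 14 = -16

-16


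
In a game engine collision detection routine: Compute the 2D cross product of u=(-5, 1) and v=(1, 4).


u x v = u_x*v_y - u_y*v_x = (-5)*4 - 1*1
= (-20) - 1 = -21

-21
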